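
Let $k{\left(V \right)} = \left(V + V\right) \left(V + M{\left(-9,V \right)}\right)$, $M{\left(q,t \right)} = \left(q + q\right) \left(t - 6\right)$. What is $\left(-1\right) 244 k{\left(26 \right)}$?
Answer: $4237792$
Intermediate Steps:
$M{\left(q,t \right)} = 2 q \left(-6 + t\right)$
$k{\left(V \right)} = 2 V \left(108 - 17 V\right)$ ($k{\left(V \right)} = \left(V + V\right) \left(V + 2 \left(-9\right) \left(-6 + V\right)\right) = 2 V \left(V - \left(-108 + 18 V\right)\right) = 2 V \left(108 - 17 V\right)$)
$\left(-1\right) 244 k{\left(26 \right)} = \left(-1\right) 244 \cdot 2 \cdot 26 \left(108 - 442\right) = - 244 \cdot 2 \cdot 26 \left(108 - 442\right) = - 244 \cdot 2 \cdot 26 \left(-334\right) = \left(-244\right) \left(-17368\right) = 4237792$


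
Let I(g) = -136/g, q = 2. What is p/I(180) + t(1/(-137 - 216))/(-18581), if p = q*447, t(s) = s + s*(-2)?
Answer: -7760950336/6559093 ≈ -1183.2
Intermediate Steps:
t(s) = -s (t(s) = s - 2*s = -s)
p = 894 (p = 2*447 = 894)
p/I(180) + t(1/(-137 - 216))/(-18581) = 894/((-136/180)) - 1/(-137 - 216)/(-18581) = 894/((-136*1/180)) - 1/(-353)*(-1/18581) = 894/(-34/45) - 1*(-1/353)*(-1/18581) = 894*(-45/34) + (1/353)*(-1/18581) = -20115/17 - 1/6559093 = -7760950336/6559093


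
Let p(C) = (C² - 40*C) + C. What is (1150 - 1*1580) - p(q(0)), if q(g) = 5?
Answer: -260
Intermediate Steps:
p(C) = C² - 39*C
(1150 - 1*1580) - p(q(0)) = (1150 - 1*1580) - 5*(-39 + 5) = (1150 - 1580) - 5*(-34) = -430 - 1*(-170) = -430 + 170 = -260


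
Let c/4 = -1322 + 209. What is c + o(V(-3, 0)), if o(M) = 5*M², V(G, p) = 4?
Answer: -4372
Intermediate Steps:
c = -4452 (c = 4*(-1322 + 209) = 4*(-1113) = -4452)
c + o(V(-3, 0)) = -4452 + 5*4² = -4452 + 5*16 = -4452 + 80 = -4372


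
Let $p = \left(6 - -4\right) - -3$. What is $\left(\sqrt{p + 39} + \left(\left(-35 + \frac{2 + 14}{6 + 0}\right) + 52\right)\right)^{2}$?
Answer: $\frac{3949}{9} + \frac{236 \sqrt{13}}{3} \approx 722.41$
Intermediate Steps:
$p = 13$ ($p = \left(6 + 4\right) + 3 = 10 + 3 = 13$)
$\left(\sqrt{p + 39} + \left(\left(-35 + \frac{2 + 14}{6 + 0}\right) + 52\right)\right)^{2} = \left(\sqrt{13 + 39} + \left(\left(-35 + \frac{2 + 14}{6 + 0}\right) + 52\right)\right)^{2} = \left(\sqrt{52} + \left(\left(-35 + \frac{16}{6}\right) + 52\right)\right)^{2} = \left(2 \sqrt{13} + \left(\left(-35 + 16 \cdot \frac{1}{6}\right) + 52\right)\right)^{2} = \left(2 \sqrt{13} + \left(\left(-35 + \frac{8}{3}\right) + 52\right)\right)^{2} = \left(2 \sqrt{13} + \left(- \frac{97}{3} + 52\right)\right)^{2} = \left(2 \sqrt{13} + \frac{59}{3}\right)^{2} = \left(\frac{59}{3} + 2 \sqrt{13}\right)^{2}$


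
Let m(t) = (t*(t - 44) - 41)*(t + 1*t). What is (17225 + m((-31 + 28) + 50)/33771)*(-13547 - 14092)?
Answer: -5359339143375/11257 ≈ -4.7609e+8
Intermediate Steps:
m(t) = 2*t*(-41 + t*(-44 + t)) (m(t) = (t*(-44 + t) - 41)*(t + t) = (-41 + t*(-44 + t))*(2*t) = 2*t*(-41 + t*(-44 + t)))
(17225 + m((-31 + 28) + 50)/33771)*(-13547 - 14092) = (17225 + (2*((-31 + 28) + 50)*(-41 + ((-31 + 28) + 50)² - 44*((-31 + 28) + 50)))/33771)*(-13547 - 14092) = (17225 + (2*(-3 + 50)*(-41 + (-3 + 50)² - 44*(-3 + 50)))*(1/33771))*(-27639) = (17225 + (2*47*(-41 + 47² - 44*47))*(1/33771))*(-27639) = (17225 + (2*47*(-41 + 2209 - 2068))*(1/33771))*(-27639) = (17225 + (2*47*100)*(1/33771))*(-27639) = (17225 + 9400*(1/33771))*(-27639) = (17225 + 9400/33771)*(-27639) = (581714875/33771)*(-27639) = -5359339143375/11257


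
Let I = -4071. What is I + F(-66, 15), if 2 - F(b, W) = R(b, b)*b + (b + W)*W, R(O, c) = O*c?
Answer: 284192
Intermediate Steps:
F(b, W) = 2 - b³ - W*(W + b) (F(b, W) = 2 - ((b*b)*b + (b + W)*W) = 2 - (b²*b + (W + b)*W) = 2 - (b³ + W*(W + b)) = 2 + (-b³ - W*(W + b)) = 2 - b³ - W*(W + b))
I + F(-66, 15) = -4071 + (2 - 1*15² - 1*(-66)³ - 1*15*(-66)) = -4071 + (2 - 1*225 - 1*(-287496) + 990) = -4071 + (2 - 225 + 287496 + 990) = -4071 + 288263 = 284192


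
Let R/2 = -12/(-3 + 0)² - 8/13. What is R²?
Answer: 23104/1521 ≈ 15.190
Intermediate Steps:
R = -152/39 (R = 2*(-12/(-3 + 0)² - 8/13) = 2*(-12/((-3)²) - 8*1/13) = 2*(-12/9 - 8/13) = 2*(-12*⅑ - 8/13) = 2*(-4/3 - 8/13) = 2*(-76/39) = -152/39 ≈ -3.8974)
R² = (-152/39)² = 23104/1521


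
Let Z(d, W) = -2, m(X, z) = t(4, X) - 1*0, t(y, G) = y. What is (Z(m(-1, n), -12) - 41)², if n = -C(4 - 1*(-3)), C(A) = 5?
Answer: 1849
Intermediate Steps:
n = -5 (n = -1*5 = -5)
m(X, z) = 4 (m(X, z) = 4 - 1*0 = 4 + 0 = 4)
(Z(m(-1, n), -12) - 41)² = (-2 - 41)² = (-43)² = 1849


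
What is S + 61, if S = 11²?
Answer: 182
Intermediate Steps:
S = 121
S + 61 = 121 + 61 = 182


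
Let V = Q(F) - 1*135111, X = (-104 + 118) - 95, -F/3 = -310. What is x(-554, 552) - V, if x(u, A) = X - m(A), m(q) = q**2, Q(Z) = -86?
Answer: -169588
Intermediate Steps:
F = 930 (F = -3*(-310) = 930)
X = -81 (X = 14 - 95 = -81)
V = -135197 (V = -86 - 1*135111 = -86 - 135111 = -135197)
x(u, A) = -81 - A**2
x(-554, 552) - V = (-81 - 1*552**2) - 1*(-135197) = (-81 - 1*304704) + 135197 = (-81 - 304704) + 135197 = -304785 + 135197 = -169588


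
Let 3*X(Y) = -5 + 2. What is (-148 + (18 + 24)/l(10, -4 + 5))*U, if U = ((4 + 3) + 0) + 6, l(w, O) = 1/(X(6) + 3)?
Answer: -832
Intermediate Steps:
X(Y) = -1 (X(Y) = (-5 + 2)/3 = (⅓)*(-3) = -1)
l(w, O) = ½ (l(w, O) = 1/(-1 + 3) = 1/2 = ½)
U = 13 (U = (7 + 0) + 6 = 7 + 6 = 13)
(-148 + (18 + 24)/l(10, -4 + 5))*U = (-148 + (18 + 24)/(½))*13 = (-148 + 42*2)*13 = (-148 + 84)*13 = -64*13 = -832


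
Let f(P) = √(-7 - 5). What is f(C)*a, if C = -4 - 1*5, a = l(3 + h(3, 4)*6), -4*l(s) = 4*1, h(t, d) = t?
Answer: -2*I*√3 ≈ -3.4641*I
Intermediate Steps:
l(s) = -1
a = -1
C = -9 (C = -4 - 5 = -9)
f(P) = 2*I*√3 (f(P) = √(-12) = 2*I*√3)
f(C)*a = (2*I*√3)*(-1) = -2*I*√3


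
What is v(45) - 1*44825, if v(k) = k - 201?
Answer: -44981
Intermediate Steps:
v(k) = -201 + k
v(45) - 1*44825 = (-201 + 45) - 1*44825 = -156 - 44825 = -44981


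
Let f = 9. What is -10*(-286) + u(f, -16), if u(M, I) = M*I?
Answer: 2716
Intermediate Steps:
u(M, I) = I*M
-10*(-286) + u(f, -16) = -10*(-286) - 16*9 = 2860 - 144 = 2716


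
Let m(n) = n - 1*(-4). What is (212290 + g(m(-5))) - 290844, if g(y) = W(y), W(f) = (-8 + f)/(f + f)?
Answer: -157099/2 ≈ -78550.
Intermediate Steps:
m(n) = 4 + n (m(n) = n + 4 = 4 + n)
W(f) = (-8 + f)/(2*f) (W(f) = (-8 + f)/((2*f)) = (-8 + f)*(1/(2*f)) = (-8 + f)/(2*f))
g(y) = (-8 + y)/(2*y)
(212290 + g(m(-5))) - 290844 = (212290 + (-8 + (4 - 5))/(2*(4 - 5))) - 290844 = (212290 + (½)*(-8 - 1)/(-1)) - 290844 = (212290 + (½)*(-1)*(-9)) - 290844 = (212290 + 9/2) - 290844 = 424589/2 - 290844 = -157099/2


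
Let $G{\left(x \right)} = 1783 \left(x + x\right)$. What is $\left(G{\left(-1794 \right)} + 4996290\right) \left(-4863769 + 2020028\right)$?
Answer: $3984405327474$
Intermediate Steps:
$G{\left(x \right)} = 3566 x$ ($G{\left(x \right)} = 1783 \cdot 2 x = 3566 x$)
$\left(G{\left(-1794 \right)} + 4996290\right) \left(-4863769 + 2020028\right) = \left(3566 \left(-1794\right) + 4996290\right) \left(-4863769 + 2020028\right) = \left(-6397404 + 4996290\right) \left(-2843741\right) = \left(-1401114\right) \left(-2843741\right) = 3984405327474$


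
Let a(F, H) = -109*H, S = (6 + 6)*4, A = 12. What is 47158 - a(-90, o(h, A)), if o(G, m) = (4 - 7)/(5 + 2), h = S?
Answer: 329779/7 ≈ 47111.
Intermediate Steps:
S = 48 (S = 12*4 = 48)
h = 48
o(G, m) = -3/7
47158 - a(-90, o(h, A)) = 47158 - (-109)*(-3)/7 = 47158 - 1*327/7 = 47158 - 327/7 = 329779/7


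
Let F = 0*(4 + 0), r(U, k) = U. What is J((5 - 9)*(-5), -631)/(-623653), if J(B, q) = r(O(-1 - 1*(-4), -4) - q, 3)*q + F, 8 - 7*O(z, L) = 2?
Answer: 2790913/4365571 ≈ 0.63930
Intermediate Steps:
O(z, L) = 6/7 (O(z, L) = 8/7 - ⅐*2 = 8/7 - 2/7 = 6/7)
F = 0 (F = 0*4 = 0)
J(B, q) = q*(6/7 - q) (J(B, q) = (6/7 - q)*q + 0 = q*(6/7 - q) + 0 = q*(6/7 - q))
J((5 - 9)*(-5), -631)/(-623653) = ((⅐)*(-631)*(6 - 7*(-631)))/(-623653) = ((⅐)*(-631)*(6 + 4417))*(-1/623653) = ((⅐)*(-631)*4423)*(-1/623653) = -2790913/7*(-1/623653) = 2790913/4365571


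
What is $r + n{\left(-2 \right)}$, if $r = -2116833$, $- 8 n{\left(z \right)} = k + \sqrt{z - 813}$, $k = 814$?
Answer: $- \frac{8467739}{4} - \frac{i \sqrt{815}}{8} \approx -2.1169 \cdot 10^{6} - 3.5685 i$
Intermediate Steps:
$n{\left(z \right)} = - \frac{407}{4} - \frac{\sqrt{-813 + z}}{8}$ ($n{\left(z \right)} = - \frac{814 + \sqrt{z - 813}}{8} = - \frac{814 + \sqrt{-813 + z}}{8} = - \frac{407}{4} - \frac{\sqrt{-813 + z}}{8}$)
$r + n{\left(-2 \right)} = -2116833 - \left(\frac{407}{4} + \frac{\sqrt{-813 - 2}}{8}\right) = -2116833 - \left(\frac{407}{4} + \frac{\sqrt{-815}}{8}\right) = -2116833 - \left(\frac{407}{4} + \frac{i \sqrt{815}}{8}\right) = - \frac{8467739}{4} - \frac{i \sqrt{815}}{8}$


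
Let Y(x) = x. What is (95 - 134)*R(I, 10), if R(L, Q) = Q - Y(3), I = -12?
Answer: -273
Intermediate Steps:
R(L, Q) = -3 + Q (R(L, Q) = Q - 1*3 = Q - 3 = -3 + Q)
(95 - 134)*R(I, 10) = (95 - 134)*(-3 + 10) = -39*7 = -273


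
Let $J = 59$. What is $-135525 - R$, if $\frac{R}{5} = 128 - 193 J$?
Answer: $-79230$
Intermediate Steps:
$R = -56295$ ($R = 5 \left(128 - 11387\right) = 5 \left(-11259\right) = -56295$)
$-135525 - R = -135525 - -56295 = -135525 + 56295 = -79230$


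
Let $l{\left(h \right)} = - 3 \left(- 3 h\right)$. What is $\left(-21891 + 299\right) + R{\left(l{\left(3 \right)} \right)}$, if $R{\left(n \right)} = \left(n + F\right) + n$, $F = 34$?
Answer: $-21504$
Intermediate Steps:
$l{\left(h \right)} = 9 h$
$R{\left(n \right)} = 34 + 2 n$ ($R{\left(n \right)} = \left(n + 34\right) + n = \left(34 + n\right) + n = 34 + 2 n$)
$\left(-21891 + 299\right) + R{\left(l{\left(3 \right)} \right)} = \left(-21891 + 299\right) + \left(34 + 2 \cdot 9 \cdot 3\right) = -21592 + \left(34 + 2 \cdot 27\right) = -21592 + \left(34 + 54\right) = -21592 + 88 = -21504$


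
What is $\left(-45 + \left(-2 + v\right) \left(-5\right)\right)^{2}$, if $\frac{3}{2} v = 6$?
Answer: $3025$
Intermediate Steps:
$v = 4$ ($v = \frac{2}{3} \cdot 6 = 4$)
$\left(-45 + \left(-2 + v\right) \left(-5\right)\right)^{2} = \left(-45 + \left(-2 + 4\right) \left(-5\right)\right)^{2} = \left(-45 + 2 \left(-5\right)\right)^{2} = \left(-45 - 10\right)^{2} = \left(-55\right)^{2} = 3025$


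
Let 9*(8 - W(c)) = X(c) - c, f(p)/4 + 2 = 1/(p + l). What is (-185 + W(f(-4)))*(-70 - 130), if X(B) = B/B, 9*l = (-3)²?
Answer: 962000/27 ≈ 35630.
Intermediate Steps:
l = 1 (l = (⅑)*(-3)² = (⅑)*9 = 1)
f(p) = -8 + 4/(1 + p) (f(p) = -8 + 4/(p + 1) = -8 + 4/(1 + p))
X(B) = 1
W(c) = 71/9 + c/9 (W(c) = 8 - (1 - c)/9 = 8 + (-⅑ + c/9) = 71/9 + c/9)
(-185 + W(f(-4)))*(-70 - 130) = (-185 + (71/9 + (4*(-1 - 2*(-4))/(1 - 4))/9))*(-70 - 130) = (-185 + (71/9 + (4*(-1 + 8)/(-3))/9))*(-200) = (-185 + (71/9 + (4*(-⅓)*7)/9))*(-200) = (-185 + (71/9 + (⅑)*(-28/3)))*(-200) = (-185 + (71/9 - 28/27))*(-200) = (-185 + 185/27)*(-200) = -4810/27*(-200) = 962000/27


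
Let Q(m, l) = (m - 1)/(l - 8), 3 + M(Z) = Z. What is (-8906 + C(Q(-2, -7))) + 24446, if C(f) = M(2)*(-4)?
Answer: 15544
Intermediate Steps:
M(Z) = -3 + Z
Q(m, l) = (-1 + m)/(-8 + l)
C(f) = 4 (C(f) = (-3 + 2)*(-4) = -1*(-4) = 4)
(-8906 + C(Q(-2, -7))) + 24446 = (-8906 + 4) + 24446 = -8902 + 24446 = 15544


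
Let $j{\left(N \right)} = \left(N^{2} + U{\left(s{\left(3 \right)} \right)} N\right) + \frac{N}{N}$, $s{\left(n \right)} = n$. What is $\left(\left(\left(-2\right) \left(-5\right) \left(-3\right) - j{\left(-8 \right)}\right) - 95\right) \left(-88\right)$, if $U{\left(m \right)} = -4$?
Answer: $19536$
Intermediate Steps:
$j{\left(N \right)} = 1 + N^{2} - 4 N$ ($j{\left(N \right)} = \left(N^{2} - 4 N\right) + \frac{N}{N} = \left(N^{2} - 4 N\right) + 1 = 1 + N^{2} - 4 N$)
$\left(\left(\left(-2\right) \left(-5\right) \left(-3\right) - j{\left(-8 \right)}\right) - 95\right) \left(-88\right) = \left(\left(\left(-2\right) \left(-5\right) \left(-3\right) - \left(1 + \left(-8\right)^{2} - -32\right)\right) - 95\right) \left(-88\right) = \left(\left(10 \left(-3\right) - \left(1 + 64 + 32\right)\right) - 95\right) \left(-88\right) = \left(\left(-30 - 97\right) - 95\right) \left(-88\right) = \left(-127 - 95\right) \left(-88\right) = \left(-222\right) \left(-88\right) = 19536$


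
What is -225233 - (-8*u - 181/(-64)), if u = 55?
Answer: -14386933/64 ≈ -2.2480e+5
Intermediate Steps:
-225233 - (-8*u - 181/(-64)) = -225233 - (-8*55 - 181/(-64)) = -225233 - (-440 - 181*(-1/64)) = -225233 - (-440 + 181/64) = -225233 - 1*(-27979/64) = -225233 + 27979/64 = -14386933/64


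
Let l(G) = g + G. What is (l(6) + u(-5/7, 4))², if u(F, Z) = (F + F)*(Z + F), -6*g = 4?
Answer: 8836/21609 ≈ 0.40890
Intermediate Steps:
g = -⅔ (g = -⅙*4 = -⅔ ≈ -0.66667)
u(F, Z) = 2*F*(F + Z) (u(F, Z) = (2*F)*(F + Z) = 2*F*(F + Z))
l(G) = -⅔ + G
(l(6) + u(-5/7, 4))² = ((-⅔ + 6) + 2*(-5/7)*(-5/7 + 4))² = (16/3 + 2*(-5*⅐)*(-5*⅐ + 4))² = (16/3 + 2*(-5/7)*(-5/7 + 4))² = (16/3 + 2*(-5/7)*(23/7))² = (16/3 - 230/49)² = (94/147)² = 8836/21609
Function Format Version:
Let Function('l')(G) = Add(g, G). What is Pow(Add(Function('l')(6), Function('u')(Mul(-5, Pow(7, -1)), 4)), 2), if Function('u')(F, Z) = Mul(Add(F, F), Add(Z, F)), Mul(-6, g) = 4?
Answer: Rational(8836, 21609) ≈ 0.40890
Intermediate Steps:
g = Rational(-2, 3) (g = Mul(Rational(-1, 6), 4) = Rational(-2, 3) ≈ -0.66667)
Function('u')(F, Z) = Mul(2, F, Add(F, Z)) (Function('u')(F, Z) = Mul(Mul(2, F), Add(F, Z)) = Mul(2, F, Add(F, Z)))
Function('l')(G) = Add(Rational(-2, 3), G)
Pow(Add(Function('l')(6), Function('u')(Mul(-5, Pow(7, -1)), 4)), 2) = Pow(Add(Add(Rational(-2, 3), 6), Mul(2, Mul(-5, Pow(7, -1)), Add(Mul(-5, Pow(7, -1)), 4))), 2) = Pow(Add(Rational(16, 3), Mul(2, Mul(-5, Rational(1, 7)), Add(Mul(-5, Rational(1, 7)), 4))), 2) = Pow(Add(Rational(16, 3), Mul(2, Rational(-5, 7), Add(Rational(-5, 7), 4))), 2) = Pow(Add(Rational(16, 3), Mul(2, Rational(-5, 7), Rational(23, 7))), 2) = Pow(Add(Rational(16, 3), Rational(-230, 49)), 2) = Pow(Rational(94, 147), 2) = Rational(8836, 21609)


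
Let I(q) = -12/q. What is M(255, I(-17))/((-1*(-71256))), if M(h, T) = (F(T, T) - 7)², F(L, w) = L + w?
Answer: 9025/20592984 ≈ 0.00043826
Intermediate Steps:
M(h, T) = (-7 + 2*T)² (M(h, T) = ((T + T) - 7)² = (2*T - 7)² = (-7 + 2*T)²)
M(255, I(-17))/((-1*(-71256))) = (-7 + 2*(-12/(-17)))²/((-1*(-71256))) = (-7 + 2*(-12*(-1/17)))²/71256 = (-7 + 2*(12/17))²*(1/71256) = (-7 + 24/17)²*(1/71256) = (-95/17)²*(1/71256) = (9025/289)*(1/71256) = 9025/20592984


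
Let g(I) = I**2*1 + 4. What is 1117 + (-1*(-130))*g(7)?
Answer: 8007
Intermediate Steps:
g(I) = 4 + I**2 (g(I) = I**2 + 4 = 4 + I**2)
1117 + (-1*(-130))*g(7) = 1117 + (-1*(-130))*(4 + 7**2) = 1117 + 130*(4 + 49) = 1117 + 130*53 = 1117 + 6890 = 8007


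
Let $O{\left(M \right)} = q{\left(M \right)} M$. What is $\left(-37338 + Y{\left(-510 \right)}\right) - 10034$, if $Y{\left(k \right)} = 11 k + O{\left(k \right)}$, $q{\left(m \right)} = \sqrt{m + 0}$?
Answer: $-52982 - 510 i \sqrt{510} \approx -52982.0 - 11517.0 i$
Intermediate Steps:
$q{\left(m \right)} = \sqrt{m}$
$O{\left(M \right)} = M^{\frac{3}{2}}$ ($O{\left(M \right)} = \sqrt{M} M = M^{\frac{3}{2}}$)
$Y{\left(k \right)} = k^{\frac{3}{2}} + 11 k$ ($Y{\left(k \right)} = 11 k + k^{\frac{3}{2}} = k^{\frac{3}{2}} + 11 k$)
$\left(-37338 + Y{\left(-510 \right)}\right) - 10034 = \left(-37338 + \left(\left(-510\right)^{\frac{3}{2}} + 11 \left(-510\right)\right)\right) - 10034 = \left(-37338 - \left(5610 + 510 i \sqrt{510}\right)\right) - 10034 = \left(-42948 - 510 i \sqrt{510}\right) - 10034 = -52982 - 510 i \sqrt{510}$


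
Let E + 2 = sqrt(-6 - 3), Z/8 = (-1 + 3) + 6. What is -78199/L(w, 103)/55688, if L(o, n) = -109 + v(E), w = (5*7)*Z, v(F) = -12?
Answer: 7109/612568 ≈ 0.011605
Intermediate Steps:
Z = 64 (Z = 8*((-1 + 3) + 6) = 8*(2 + 6) = 8*8 = 64)
E = -2 + 3*I (E = -2 + sqrt(-6 - 3) = -2 + sqrt(-9) = -2 + 3*I ≈ -2.0 + 3.0*I)
w = 2240 (w = (5*7)*64 = 35*64 = 2240)
L(o, n) = -121 (L(o, n) = -109 - 12 = -121)
-78199/L(w, 103)/55688 = -78199/(-121)/55688 = -78199*(-1/121)*(1/55688) = (7109/11)*(1/55688) = 7109/612568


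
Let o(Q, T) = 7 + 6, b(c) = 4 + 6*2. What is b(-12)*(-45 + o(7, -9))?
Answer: -512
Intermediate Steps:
b(c) = 16 (b(c) = 4 + 12 = 16)
o(Q, T) = 13
b(-12)*(-45 + o(7, -9)) = 16*(-45 + 13) = 16*(-32) = -512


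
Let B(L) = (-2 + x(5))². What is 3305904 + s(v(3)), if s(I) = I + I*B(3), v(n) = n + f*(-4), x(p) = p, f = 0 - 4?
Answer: 3306094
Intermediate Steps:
f = -4
v(n) = 16 + n (v(n) = n - 4*(-4) = n + 16 = 16 + n)
B(L) = 9 (B(L) = (-2 + 5)² = 3² = 9)
s(I) = 10*I (s(I) = I + I*9 = I + 9*I = 10*I)
3305904 + s(v(3)) = 3305904 + 10*(16 + 3) = 3305904 + 10*19 = 3305904 + 190 = 3306094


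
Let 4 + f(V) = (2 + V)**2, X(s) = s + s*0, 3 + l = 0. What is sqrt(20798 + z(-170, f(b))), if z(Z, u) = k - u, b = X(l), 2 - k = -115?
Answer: sqrt(20918) ≈ 144.63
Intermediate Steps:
l = -3 (l = -3 + 0 = -3)
k = 117 (k = 2 - 1*(-115) = 2 + 115 = 117)
X(s) = s (X(s) = s + 0 = s)
b = -3
f(V) = -4 + (2 + V)**2
z(Z, u) = 117 - u
sqrt(20798 + z(-170, f(b))) = sqrt(20798 + (117 - (-3)*(4 - 3))) = sqrt(20798 + (117 - (-3))) = sqrt(20798 + (117 - 1*(-3))) = sqrt(20798 + (117 + 3)) = sqrt(20798 + 120) = sqrt(20918)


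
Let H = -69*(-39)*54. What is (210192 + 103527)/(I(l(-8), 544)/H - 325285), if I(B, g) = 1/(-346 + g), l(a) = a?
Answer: -9026377027668/9359155969019 ≈ -0.96444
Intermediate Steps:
H = 145314 (H = 2691*54 = 145314)
(210192 + 103527)/(I(l(-8), 544)/H - 325285) = (210192 + 103527)/(1/((-346 + 544)*145314) - 325285) = 313719/((1/145314)/198 - 325285) = 313719/((1/198)*(1/145314) - 325285) = 313719/(1/28772172 - 325285) = 313719/(-9359155969019/28772172) = 313719*(-28772172/9359155969019) = -9026377027668/9359155969019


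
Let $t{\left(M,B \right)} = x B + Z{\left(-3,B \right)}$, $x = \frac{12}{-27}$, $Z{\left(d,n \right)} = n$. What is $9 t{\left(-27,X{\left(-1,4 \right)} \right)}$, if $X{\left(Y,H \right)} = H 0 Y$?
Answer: $0$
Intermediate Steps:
$x = - \frac{4}{9}$ ($x = 12 \left(- \frac{1}{27}\right) = - \frac{4}{9} \approx -0.44444$)
$X{\left(Y,H \right)} = 0$ ($X{\left(Y,H \right)} = 0 Y = 0$)
$t{\left(M,B \right)} = \frac{5 B}{9}$ ($t{\left(M,B \right)} = - \frac{4 B}{9} + B = \frac{5 B}{9}$)
$9 t{\left(-27,X{\left(-1,4 \right)} \right)} = 9 \cdot \frac{5}{9} \cdot 0 = 9 \cdot 0 = 0$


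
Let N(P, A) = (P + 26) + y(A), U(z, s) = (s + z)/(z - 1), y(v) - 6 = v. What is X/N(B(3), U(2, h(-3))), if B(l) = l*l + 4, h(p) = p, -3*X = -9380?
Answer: 2345/33 ≈ 71.061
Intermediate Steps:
X = 9380/3 (X = -⅓*(-9380) = 9380/3 ≈ 3126.7)
y(v) = 6 + v
U(z, s) = (s + z)/(-1 + z)
B(l) = 4 + l² (B(l) = l² + 4 = 4 + l²)
N(P, A) = 32 + A + P (N(P, A) = (P + 26) + (6 + A) = (26 + P) + (6 + A) = 32 + A + P)
X/N(B(3), U(2, h(-3))) = 9380/(3*(32 + (-3 + 2)/(-1 + 2) + (4 + 3²))) = 9380/(3*(32 - 1/1 + (4 + 9))) = 9380/(3*(32 + 1*(-1) + 13)) = 9380/(3*(32 - 1 + 13)) = (9380/3)/44 = (9380/3)*(1/44) = 2345/33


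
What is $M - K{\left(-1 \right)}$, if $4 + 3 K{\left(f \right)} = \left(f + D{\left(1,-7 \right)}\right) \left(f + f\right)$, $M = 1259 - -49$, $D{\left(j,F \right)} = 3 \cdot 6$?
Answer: $\frac{3962}{3} \approx 1320.7$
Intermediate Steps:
$D{\left(j,F \right)} = 18$
$M = 1308$ ($M = 1259 + 49 = 1308$)
$K{\left(f \right)} = - \frac{4}{3} + \frac{2 f \left(18 + f\right)}{3}$ ($K{\left(f \right)} = - \frac{4}{3} + \frac{\left(f + 18\right) \left(f + f\right)}{3} = - \frac{4}{3} + \frac{\left(18 + f\right) 2 f}{3} = - \frac{4}{3} + \frac{2 f \left(18 + f\right)}{3}$)
$M - K{\left(-1 \right)} = 1308 - \left(- \frac{4}{3} + 12 \left(-1\right) + \frac{2 \left(-1\right)^{2}}{3}\right) = 1308 - \left(- \frac{4}{3} - 12 + \frac{2}{3} \cdot 1\right) = 1308 - \left(- \frac{4}{3} - 12 + \frac{2}{3}\right) = 1308 - - \frac{38}{3} = 1308 + \frac{38}{3} = \frac{3962}{3}$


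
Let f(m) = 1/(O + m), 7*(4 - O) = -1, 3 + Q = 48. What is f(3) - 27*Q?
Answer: -60743/50 ≈ -1214.9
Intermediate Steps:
Q = 45 (Q = -3 + 48 = 45)
O = 29/7 (O = 4 - ⅐*(-1) = 4 + ⅐ = 29/7 ≈ 4.1429)
f(m) = 1/(29/7 + m)
f(3) - 27*Q = 7/(29 + 7*3) - 27*45 = 7/(29 + 21) - 1215 = 7/50 - 1215 = -60743/50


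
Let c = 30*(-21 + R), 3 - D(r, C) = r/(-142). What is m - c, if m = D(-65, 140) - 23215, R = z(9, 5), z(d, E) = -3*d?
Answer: -3091689/142 ≈ -21772.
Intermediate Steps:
D(r, C) = 3 + r/142 (D(r, C) = 3 - r/(-142) = 3 - r*(-1)/142 = 3 - (-1)*r/142 = 3 + r/142)
R = -27 (R = -3*9 = -27)
m = -3296169/142 (m = (3 + (1/142)*(-65)) - 23215 = (3 - 65/142) - 23215 = 361/142 - 23215 = -3296169/142 ≈ -23212.)
c = -1440 (c = 30*(-21 - 27) = 30*(-48) = -1440)
m - c = -3296169/142 - 1*(-1440) = -3296169/142 + 1440 = -3091689/142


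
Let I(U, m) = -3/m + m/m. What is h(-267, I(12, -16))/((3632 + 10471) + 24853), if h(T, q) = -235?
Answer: -235/38956 ≈ -0.0060324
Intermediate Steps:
I(U, m) = 1 - 3/m (I(U, m) = -3/m + 1 = 1 - 3/m)
h(-267, I(12, -16))/((3632 + 10471) + 24853) = -235/((3632 + 10471) + 24853) = -235/(14103 + 24853) = -235/38956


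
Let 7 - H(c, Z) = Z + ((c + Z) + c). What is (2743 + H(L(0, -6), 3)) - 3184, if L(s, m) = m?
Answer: -428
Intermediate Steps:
H(c, Z) = 7 - 2*Z - 2*c (H(c, Z) = 7 - (Z + ((c + Z) + c)) = 7 - (Z + ((Z + c) + c)) = 7 - (Z + (Z + 2*c)) = 7 - (2*Z + 2*c) = 7 + (-2*Z - 2*c) = 7 - 2*Z - 2*c)
(2743 + H(L(0, -6), 3)) - 3184 = (2743 + (7 - 2*3 - 2*(-6))) - 3184 = (2743 + (7 - 6 + 12)) - 3184 = (2743 + 13) - 3184 = 2756 - 3184 = -428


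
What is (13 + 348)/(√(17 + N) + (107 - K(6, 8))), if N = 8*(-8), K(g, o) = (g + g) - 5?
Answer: 36100/10047 - 361*I*√47/10047 ≈ 3.5931 - 0.24633*I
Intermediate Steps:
K(g, o) = -5 + 2*g (K(g, o) = 2*g - 5 = -5 + 2*g)
N = -64
(13 + 348)/(√(17 + N) + (107 - K(6, 8))) = (13 + 348)/(√(17 - 64) + (107 - (-5 + 2*6))) = 361/(√(-47) + (107 - (-5 + 12))) = 361/(I*√47 + (107 - 1*7)) = 361/(I*√47 + (107 - 7)) = 361/(I*√47 + 100) = 361/(100 + I*√47)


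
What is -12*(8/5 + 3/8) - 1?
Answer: -247/10 ≈ -24.700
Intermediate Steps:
-12*(8/5 + 3/8) - 1 = -12*79/40 - 1 = -237/10 - 1 = -247/10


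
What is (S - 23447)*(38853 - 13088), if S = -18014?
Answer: -1068242665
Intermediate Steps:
(S - 23447)*(38853 - 13088) = (-18014 - 23447)*(38853 - 13088) = -41461*25765 = -1068242665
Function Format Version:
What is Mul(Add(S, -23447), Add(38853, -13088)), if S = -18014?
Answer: -1068242665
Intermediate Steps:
Mul(Add(S, -23447), Add(38853, -13088)) = Mul(Add(-18014, -23447), Add(38853, -13088)) = Mul(-41461, 25765) = -1068242665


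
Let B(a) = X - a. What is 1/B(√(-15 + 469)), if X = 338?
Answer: 169/56895 + √454/113790 ≈ 0.0031576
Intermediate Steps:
B(a) = 338 - a
1/B(√(-15 + 469)) = 1/(338 - √(-15 + 469)) = 1/(338 - √454)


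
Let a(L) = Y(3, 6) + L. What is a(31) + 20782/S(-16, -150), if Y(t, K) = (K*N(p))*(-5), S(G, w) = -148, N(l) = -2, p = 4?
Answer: -3657/74 ≈ -49.419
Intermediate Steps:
Y(t, K) = 10*K (Y(t, K) = (K*(-2))*(-5) = -2*K*(-5) = 10*K)
a(L) = 60 + L (a(L) = 10*6 + L = 60 + L)
a(31) + 20782/S(-16, -150) = (60 + 31) + 20782/(-148) = 91 + 20782*(-1/148) = 91 - 10391/74 = -3657/74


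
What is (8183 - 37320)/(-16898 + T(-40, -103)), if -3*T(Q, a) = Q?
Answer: 87411/50654 ≈ 1.7256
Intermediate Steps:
T(Q, a) = -Q/3
(8183 - 37320)/(-16898 + T(-40, -103)) = (8183 - 37320)/(-16898 - ⅓*(-40)) = -29137/(-16898 + 40/3) = -29137/(-50654/3) = -29137*(-3/50654) = 87411/50654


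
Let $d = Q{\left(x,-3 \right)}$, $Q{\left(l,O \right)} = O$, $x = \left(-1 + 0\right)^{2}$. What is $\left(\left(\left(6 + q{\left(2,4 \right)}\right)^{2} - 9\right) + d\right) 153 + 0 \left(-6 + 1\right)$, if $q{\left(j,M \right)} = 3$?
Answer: $10557$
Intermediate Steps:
$x = 1$ ($x = \left(-1\right)^{2} = 1$)
$d = -3$
$\left(\left(\left(6 + q{\left(2,4 \right)}\right)^{2} - 9\right) + d\right) 153 + 0 \left(-6 + 1\right) = \left(\left(\left(6 + 3\right)^{2} - 9\right) - 3\right) 153 + 0 \left(-6 + 1\right) = \left(\left(9^{2} - 9\right) - 3\right) 153 + 0 \left(-5\right) = \left(\left(81 - 9\right) - 3\right) 153 + 0 = \left(72 - 3\right) 153 + 0 = 69 \cdot 153 + 0 = 10557 + 0 = 10557$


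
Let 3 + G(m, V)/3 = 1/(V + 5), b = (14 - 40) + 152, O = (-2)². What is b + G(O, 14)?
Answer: 2226/19 ≈ 117.16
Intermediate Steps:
O = 4
b = 126 (b = -26 + 152 = 126)
G(m, V) = -9 + 3/(5 + V) (G(m, V) = -9 + 3/(V + 5) = -9 + 3/(5 + V))
b + G(O, 14) = 126 + 3*(-14 - 3*14)/(5 + 14) = 126 + 3*(-14 - 42)/19 = 126 + 3*(1/19)*(-56) = 126 - 168/19 = 2226/19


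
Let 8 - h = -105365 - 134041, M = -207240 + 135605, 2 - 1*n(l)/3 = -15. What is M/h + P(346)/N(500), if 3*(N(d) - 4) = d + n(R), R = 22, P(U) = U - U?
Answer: -71635/239414 ≈ -0.29921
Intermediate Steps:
P(U) = 0
n(l) = 51 (n(l) = 6 - 3*(-15) = 6 + 45 = 51)
N(d) = 21 + d/3 (N(d) = 4 + (d + 51)/3 = 4 + (51 + d)/3 = 4 + (17 + d/3) = 21 + d/3)
M = -71635
h = 239414 (h = 8 - (-105365 - 134041) = 8 - 1*(-239406) = 8 + 239406 = 239414)
M/h + P(346)/N(500) = -71635/239414 + 0/(21 + (⅓)*500) = -71635*1/239414 + 0/(21 + 500/3) = -71635/239414 + 0/(563/3) = -71635/239414 + 0*(3/563) = -71635/239414 + 0 = -71635/239414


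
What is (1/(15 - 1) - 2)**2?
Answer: 729/196 ≈ 3.7194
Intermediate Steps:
(1/(15 - 1) - 2)**2 = (1/14 - 2)**2 = (-27/14)**2 = 729/196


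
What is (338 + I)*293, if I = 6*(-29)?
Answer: 48052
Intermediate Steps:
I = -174
(338 + I)*293 = (338 - 174)*293 = 164*293 = 48052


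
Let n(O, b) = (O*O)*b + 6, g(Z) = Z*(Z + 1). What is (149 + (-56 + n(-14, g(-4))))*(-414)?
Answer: -1014714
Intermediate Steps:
g(Z) = Z*(1 + Z)
n(O, b) = 6 + b*O² (n(O, b) = O²*b + 6 = b*O² + 6 = 6 + b*O²)
(149 + (-56 + n(-14, g(-4))))*(-414) = (149 + (-56 + (6 - 4*(1 - 4)*(-14)²)))*(-414) = (149 + (-56 + (6 - 4*(-3)*196)))*(-414) = (149 + (-56 + (6 + 12*196)))*(-414) = (149 + (-56 + (6 + 2352)))*(-414) = (149 + (-56 + 2358))*(-414) = (149 + 2302)*(-414) = 2451*(-414) = -1014714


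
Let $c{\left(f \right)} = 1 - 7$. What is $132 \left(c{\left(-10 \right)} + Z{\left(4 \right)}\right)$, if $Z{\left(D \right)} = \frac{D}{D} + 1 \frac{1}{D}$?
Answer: $-627$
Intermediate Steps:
$c{\left(f \right)} = -6$ ($c{\left(f \right)} = 1 - 7 = -6$)
$Z{\left(D \right)} = 1 + \frac{1}{D}$
$132 \left(c{\left(-10 \right)} + Z{\left(4 \right)}\right) = 132 \left(-6 + \frac{1 + 4}{4}\right) = 132 \left(-6 + \frac{1}{4} \cdot 5\right) = 132 \left(-6 + \frac{5}{4}\right) = 132 \left(- \frac{19}{4}\right) = -627$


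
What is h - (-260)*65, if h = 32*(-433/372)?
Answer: 1568236/93 ≈ 16863.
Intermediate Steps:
h = -3464/93 (h = 32*(-433*1/372) = 32*(-433/372) = -3464/93 ≈ -37.247)
h - (-260)*65 = -3464/93 - (-260)*65 = -3464/93 - 1*(-16900) = -3464/93 + 16900 = 1568236/93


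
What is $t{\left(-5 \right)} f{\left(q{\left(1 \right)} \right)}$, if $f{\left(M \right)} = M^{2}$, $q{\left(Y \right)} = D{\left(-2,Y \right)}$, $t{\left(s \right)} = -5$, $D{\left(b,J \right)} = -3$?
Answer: $-45$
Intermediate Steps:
$q{\left(Y \right)} = -3$
$t{\left(-5 \right)} f{\left(q{\left(1 \right)} \right)} = - 5 \left(-3\right)^{2} = \left(-5\right) 9 = -45$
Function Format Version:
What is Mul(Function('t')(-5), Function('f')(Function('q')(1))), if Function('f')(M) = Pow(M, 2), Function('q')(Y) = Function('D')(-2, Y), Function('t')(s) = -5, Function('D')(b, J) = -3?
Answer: -45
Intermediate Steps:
Function('q')(Y) = -3
Mul(Function('t')(-5), Function('f')(Function('q')(1))) = Mul(-5, Pow(-3, 2)) = Mul(-5, 9) = -45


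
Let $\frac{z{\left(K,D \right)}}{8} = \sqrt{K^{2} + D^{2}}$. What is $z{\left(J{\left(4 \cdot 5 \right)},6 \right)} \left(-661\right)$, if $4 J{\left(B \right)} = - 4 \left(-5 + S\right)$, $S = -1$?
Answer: $- 31728 \sqrt{2} \approx -44870.0$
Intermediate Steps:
$J{\left(B \right)} = 6$ ($J{\left(B \right)} = \frac{\left(-4\right) \left(-5 - 1\right)}{4} = \frac{\left(-4\right) \left(-6\right)}{4} = \frac{1}{4} \cdot 24 = 6$)
$z{\left(K,D \right)} = 8 \sqrt{D^{2} + K^{2}}$ ($z{\left(K,D \right)} = 8 \sqrt{K^{2} + D^{2}} = 8 \sqrt{D^{2} + K^{2}}$)
$z{\left(J{\left(4 \cdot 5 \right)},6 \right)} \left(-661\right) = 8 \sqrt{6^{2} + 6^{2}} \left(-661\right) = 8 \sqrt{36 + 36} \left(-661\right) = 8 \sqrt{72} \left(-661\right) = 8 \cdot 6 \sqrt{2} \left(-661\right) = 48 \sqrt{2} \left(-661\right) = - 31728 \sqrt{2}$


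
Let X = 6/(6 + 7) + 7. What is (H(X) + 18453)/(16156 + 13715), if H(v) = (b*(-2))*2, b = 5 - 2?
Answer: 2049/3319 ≈ 0.61735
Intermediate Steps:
b = 3
X = 97/13 (X = 6/13 + 7 = 97/13 ≈ 7.4615)
H(v) = -12 (H(v) = (3*(-2))*2 = -6*2 = -12)
(H(X) + 18453)/(16156 + 13715) = (-12 + 18453)/(16156 + 13715) = 18441/29871 = 18441*(1/29871) = 2049/3319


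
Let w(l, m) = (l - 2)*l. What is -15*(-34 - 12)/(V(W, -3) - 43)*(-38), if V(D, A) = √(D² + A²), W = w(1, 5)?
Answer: 375820/613 + 8740*√10/613 ≈ 658.17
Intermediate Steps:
w(l, m) = l*(-2 + l) (w(l, m) = (-2 + l)*l = l*(-2 + l))
W = -1 (W = 1*(-2 + 1) = 1*(-1) = -1)
V(D, A) = √(A² + D²)
-15*(-34 - 12)/(V(W, -3) - 43)*(-38) = -15*(-34 - 12)/(√((-3)² + (-1)²) - 43)*(-38) = -(-690)/(√(9 + 1) - 43)*(-38) = -(-690)/(√10 - 43)*(-38) = -(-690)/(-43 + √10)*(-38) = (690/(-43 + √10))*(-38) = -26220/(-43 + √10)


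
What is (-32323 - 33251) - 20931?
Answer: -86505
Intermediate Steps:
(-32323 - 33251) - 20931 = -65574 - 20931 = -86505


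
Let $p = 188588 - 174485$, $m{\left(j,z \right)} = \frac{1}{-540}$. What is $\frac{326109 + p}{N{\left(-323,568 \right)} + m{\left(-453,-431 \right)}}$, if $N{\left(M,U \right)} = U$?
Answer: $\frac{183714480}{306719} \approx 598.97$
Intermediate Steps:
$m{\left(j,z \right)} = - \frac{1}{540}$
$p = 14103$
$\frac{326109 + p}{N{\left(-323,568 \right)} + m{\left(-453,-431 \right)}} = \frac{326109 + 14103}{568 - \frac{1}{540}} = \frac{340212}{\frac{306719}{540}} = 340212 \cdot \frac{540}{306719} = \frac{183714480}{306719}$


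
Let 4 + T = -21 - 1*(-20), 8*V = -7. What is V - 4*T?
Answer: 153/8 ≈ 19.125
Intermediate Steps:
V = -7/8 (V = (⅛)*(-7) = -7/8 ≈ -0.87500)
T = -5 (T = -4 + (-21 - 1*(-20)) = -4 + (-21 + 20) = -4 - 1 = -5)
V - 4*T = -7/8 - 4*(-5) = -7/8 + 20 = 153/8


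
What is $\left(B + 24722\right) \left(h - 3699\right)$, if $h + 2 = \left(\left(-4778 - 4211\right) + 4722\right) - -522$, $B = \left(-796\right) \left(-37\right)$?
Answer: $-403379604$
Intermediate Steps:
$B = 29452$
$h = -3747$ ($h = -2 + \left(\left(\left(-4778 - 4211\right) + 4722\right) - -522\right) = -2 + \left(\left(-8989 + 4722\right) + 522\right) = -2 + \left(-4267 + 522\right) = -2 - 3745 = -3747$)
$\left(B + 24722\right) \left(h - 3699\right) = \left(29452 + 24722\right) \left(-3747 - 3699\right) = 54174 \left(-7446\right) = -403379604$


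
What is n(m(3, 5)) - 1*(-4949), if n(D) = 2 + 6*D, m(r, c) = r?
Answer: 4969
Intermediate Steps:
n(m(3, 5)) - 1*(-4949) = (2 + 6*3) - 1*(-4949) = (2 + 18) + 4949 = 20 + 4949 = 4969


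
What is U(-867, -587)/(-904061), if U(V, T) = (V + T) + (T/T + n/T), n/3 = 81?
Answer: 853154/530683807 ≈ 0.0016077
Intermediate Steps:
n = 243 (n = 3*81 = 243)
U(V, T) = 1 + T + V + 243/T (U(V, T) = (V + T) + (T/T + 243/T) = (T + V) + (1 + 243/T) = 1 + T + V + 243/T)
U(-867, -587)/(-904061) = (1 - 587 - 867 + 243/(-587))/(-904061) = (1 - 587 - 867 + 243*(-1/587))*(-1/904061) = (1 - 587 - 867 - 243/587)*(-1/904061) = -853154/587*(-1/904061) = 853154/530683807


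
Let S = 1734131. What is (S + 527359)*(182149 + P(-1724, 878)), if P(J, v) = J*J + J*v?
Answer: 3710320352970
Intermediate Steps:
P(J, v) = J**2 + J*v
(S + 527359)*(182149 + P(-1724, 878)) = (1734131 + 527359)*(182149 - 1724*(-1724 + 878)) = 2261490*(182149 - 1724*(-846)) = 2261490*(182149 + 1458504) = 2261490*1640653 = 3710320352970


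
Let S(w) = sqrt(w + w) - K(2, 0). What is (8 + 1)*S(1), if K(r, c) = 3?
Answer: -27 + 9*sqrt(2) ≈ -14.272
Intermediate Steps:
S(w) = -3 + sqrt(2)*sqrt(w) (S(w) = sqrt(w + w) - 1*3 = sqrt(2*w) - 3 = sqrt(2)*sqrt(w) - 3 = -3 + sqrt(2)*sqrt(w))
(8 + 1)*S(1) = (8 + 1)*(-3 + sqrt(2)*sqrt(1)) = 9*(-3 + sqrt(2)*1) = 9*(-3 + sqrt(2)) = -27 + 9*sqrt(2)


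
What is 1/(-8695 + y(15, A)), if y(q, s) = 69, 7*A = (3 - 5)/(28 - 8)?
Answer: -1/8626 ≈ -0.00011593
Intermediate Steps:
A = -1/70 (A = ((3 - 5)/(28 - 8))/7 = (-2/20)/7 = (-2*1/20)/7 = (1/7)*(-1/10) = -1/70 ≈ -0.014286)
1/(-8695 + y(15, A)) = 1/(-8695 + 69) = 1/(-8626) = -1/8626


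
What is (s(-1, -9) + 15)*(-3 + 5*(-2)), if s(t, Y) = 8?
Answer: -299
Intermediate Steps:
(s(-1, -9) + 15)*(-3 + 5*(-2)) = (8 + 15)*(-3 + 5*(-2)) = 23*(-3 - 10) = 23*(-13) = -299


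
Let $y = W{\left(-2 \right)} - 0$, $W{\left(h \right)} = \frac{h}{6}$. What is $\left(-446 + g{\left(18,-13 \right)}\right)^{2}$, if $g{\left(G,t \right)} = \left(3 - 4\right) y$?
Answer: $\frac{1787569}{9} \approx 1.9862 \cdot 10^{5}$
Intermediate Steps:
$W{\left(h \right)} = \frac{h}{6}$ ($W{\left(h \right)} = h \frac{1}{6} = \frac{h}{6}$)
$y = - \frac{1}{3}$ ($y = \frac{1}{6} \left(-2\right) - 0 = - \frac{1}{3} + 0 = - \frac{1}{3} \approx -0.33333$)
$g{\left(G,t \right)} = \frac{1}{3}$ ($g{\left(G,t \right)} = \left(3 - 4\right) \left(- \frac{1}{3}\right) = \left(-1\right) \left(- \frac{1}{3}\right) = \frac{1}{3}$)
$\left(-446 + g{\left(18,-13 \right)}\right)^{2} = \left(-446 + \frac{1}{3}\right)^{2} = \left(- \frac{1337}{3}\right)^{2} = \frac{1787569}{9}$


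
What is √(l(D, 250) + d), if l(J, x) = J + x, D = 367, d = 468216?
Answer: √468833 ≈ 684.71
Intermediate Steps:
√(l(D, 250) + d) = √((367 + 250) + 468216) = √(617 + 468216) = √468833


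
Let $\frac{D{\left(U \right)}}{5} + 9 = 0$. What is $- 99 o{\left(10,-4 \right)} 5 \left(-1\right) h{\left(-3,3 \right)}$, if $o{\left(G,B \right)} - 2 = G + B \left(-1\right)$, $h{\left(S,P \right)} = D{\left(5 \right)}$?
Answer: $-356400$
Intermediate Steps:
$D{\left(U \right)} = -45$ ($D{\left(U \right)} = -45 + 5 \cdot 0 = -45 + 0 = -45$)
$h{\left(S,P \right)} = -45$
$o{\left(G,B \right)} = 2 + G - B$ ($o{\left(G,B \right)} = 2 + \left(G + B \left(-1\right)\right) = 2 - \left(B - G\right) = 2 + G - B$)
$- 99 o{\left(10,-4 \right)} 5 \left(-1\right) h{\left(-3,3 \right)} = - 99 \left(2 + 10 - -4\right) 5 \left(-1\right) \left(-45\right) = - 99 \left(2 + 10 + 4\right) \left(\left(-5\right) \left(-45\right)\right) = \left(-99\right) 16 \cdot 225 = \left(-1584\right) 225 = -356400$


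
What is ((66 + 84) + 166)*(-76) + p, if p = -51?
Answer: -24067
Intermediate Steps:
((66 + 84) + 166)*(-76) + p = ((66 + 84) + 166)*(-76) - 51 = (150 + 166)*(-76) - 51 = 316*(-76) - 51 = -24016 - 51 = -24067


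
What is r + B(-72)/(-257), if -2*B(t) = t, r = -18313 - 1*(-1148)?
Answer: -4411441/257 ≈ -17165.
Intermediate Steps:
r = -17165 (r = -18313 + 1148 = -17165)
B(t) = -t/2
r + B(-72)/(-257) = -17165 - ½*(-72)/(-257) = -17165 + 36*(-1/257) = -17165 - 36/257 = -4411441/257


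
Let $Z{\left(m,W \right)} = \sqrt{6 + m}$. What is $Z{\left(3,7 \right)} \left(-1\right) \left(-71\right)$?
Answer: $213$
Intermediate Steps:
$Z{\left(3,7 \right)} \left(-1\right) \left(-71\right) = \sqrt{6 + 3} \left(-1\right) \left(-71\right) = \sqrt{9} \left(-1\right) \left(-71\right) = 3 \left(-1\right) \left(-71\right) = \left(-3\right) \left(-71\right) = 213$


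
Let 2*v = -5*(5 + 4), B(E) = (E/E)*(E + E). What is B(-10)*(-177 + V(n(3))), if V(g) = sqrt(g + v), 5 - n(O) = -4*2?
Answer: 3540 - 10*I*sqrt(38) ≈ 3540.0 - 61.644*I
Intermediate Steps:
n(O) = 13 (n(O) = 5 - (-4)*2 = 5 - 1*(-8) = 5 + 8 = 13)
B(E) = 2*E (B(E) = 1*(2*E) = 2*E)
v = -45/2 (v = (-5*(5 + 4))/2 = (-5*9)/2 = (1/2)*(-45) = -45/2 ≈ -22.500)
V(g) = sqrt(-45/2 + g) (V(g) = sqrt(g - 45/2) = sqrt(-45/2 + g))
B(-10)*(-177 + V(n(3))) = (2*(-10))*(-177 + sqrt(-90 + 4*13)/2) = -20*(-177 + sqrt(-90 + 52)/2) = -20*(-177 + sqrt(-38)/2) = -20*(-177 + (I*sqrt(38))/2) = -20*(-177 + I*sqrt(38)/2) = 3540 - 10*I*sqrt(38)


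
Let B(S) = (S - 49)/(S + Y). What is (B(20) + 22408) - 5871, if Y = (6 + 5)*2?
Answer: 694525/42 ≈ 16536.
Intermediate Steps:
Y = 22 (Y = 11*2 = 22)
B(S) = (-49 + S)/(22 + S) (B(S) = (S - 49)/(S + 22) = (-49 + S)/(22 + S))
(B(20) + 22408) - 5871 = ((-49 + 20)/(22 + 20) + 22408) - 5871 = (-29/42 + 22408) - 5871 = 941107/42 - 5871 = 694525/42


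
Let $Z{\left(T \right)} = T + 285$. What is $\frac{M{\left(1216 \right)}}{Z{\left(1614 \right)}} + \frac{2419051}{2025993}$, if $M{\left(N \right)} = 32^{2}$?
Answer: $\frac{2222798227}{1282453569} \approx 1.7332$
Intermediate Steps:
$M{\left(N \right)} = 1024$
$Z{\left(T \right)} = 285 + T$
$\frac{M{\left(1216 \right)}}{Z{\left(1614 \right)}} + \frac{2419051}{2025993} = \frac{1024}{285 + 1614} + \frac{2419051}{2025993} = \frac{1024}{1899} + 2419051 \cdot \frac{1}{2025993} = 1024 \cdot \frac{1}{1899} + \frac{2419051}{2025993} = \frac{1024}{1899} + \frac{2419051}{2025993} = \frac{2222798227}{1282453569}$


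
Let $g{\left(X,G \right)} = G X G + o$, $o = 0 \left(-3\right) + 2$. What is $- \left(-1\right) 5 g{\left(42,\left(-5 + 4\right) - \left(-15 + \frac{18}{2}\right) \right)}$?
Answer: $5260$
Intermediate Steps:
$o = 2$ ($o = 0 + 2 = 2$)
$g{\left(X,G \right)} = 2 + X G^{2}$ ($g{\left(X,G \right)} = G X G + 2 = X G^{2} + 2 = 2 + X G^{2}$)
$- \left(-1\right) 5 g{\left(42,\left(-5 + 4\right) - \left(-15 + \frac{18}{2}\right) \right)} = - \left(-1\right) 5 \left(2 + 42 \left(\left(-5 + 4\right) - \left(-15 + \frac{18}{2}\right)\right)^{2}\right) = - \left(-1\right) 5 \left(2 + 42 \left(-1 + \left(\left(-18\right) \frac{1}{2} + 15\right)\right)^{2}\right) = - \left(-1\right) 5 \left(2 + 42 \left(-1 + \left(-9 + 15\right)\right)^{2}\right) = - \left(-1\right) 5 \left(2 + 42 \left(-1 + 6\right)^{2}\right) = - \left(-1\right) 5 \left(2 + 42 \cdot 5^{2}\right) = - \left(-1\right) 5 \left(2 + 42 \cdot 25\right) = - \left(-1\right) 5 \left(2 + 1050\right) = - \left(-1\right) 5 \cdot 1052 = - \left(-1\right) 5260 = \left(-1\right) \left(-5260\right) = 5260$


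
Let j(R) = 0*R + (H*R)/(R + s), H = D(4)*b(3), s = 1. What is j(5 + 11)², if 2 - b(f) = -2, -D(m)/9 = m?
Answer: 5308416/289 ≈ 18368.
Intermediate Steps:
D(m) = -9*m
b(f) = 4 (b(f) = 2 - 1*(-2) = 2 + 2 = 4)
H = -144 (H = -9*4*4 = -36*4 = -144)
j(R) = -144*R/(1 + R) (j(R) = 0*R + (-144*R)/(R + 1) = 0 + (-144*R)/(1 + R) = 0 - 144*R/(1 + R) = -144*R/(1 + R))
j(5 + 11)² = (-144*(5 + 11)/(1 + (5 + 11)))² = (-144*16/(1 + 16))² = (-144*16/17)² = (-144*16*1/17)² = (-2304/17)² = 5308416/289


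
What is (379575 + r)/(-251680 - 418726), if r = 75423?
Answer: -227499/335203 ≈ -0.67869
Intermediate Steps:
(379575 + r)/(-251680 - 418726) = (379575 + 75423)/(-251680 - 418726) = 454998/(-670406) = 454998*(-1/670406) = -227499/335203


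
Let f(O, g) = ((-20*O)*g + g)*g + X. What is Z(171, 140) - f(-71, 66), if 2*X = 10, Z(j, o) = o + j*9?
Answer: -6188202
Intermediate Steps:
Z(j, o) = o + 9*j
X = 5 (X = (½)*10 = 5)
f(O, g) = 5 + g*(g - 20*O*g) (f(O, g) = ((-20*O)*g + g)*g + 5 = (-20*O*g + g)*g + 5 = (g - 20*O*g)*g + 5 = g*(g - 20*O*g) + 5 = 5 + g*(g - 20*O*g))
Z(171, 140) - f(-71, 66) = (140 + 9*171) - (5 + 66² - 20*(-71)*66²) = (140 + 1539) - (5 + 4356 - 20*(-71)*4356) = 1679 - (5 + 4356 + 6185520) = 1679 - 1*6189881 = 1679 - 6189881 = -6188202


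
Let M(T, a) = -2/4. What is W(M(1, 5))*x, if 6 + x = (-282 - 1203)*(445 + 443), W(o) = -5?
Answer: 6593430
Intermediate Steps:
M(T, a) = -½ (M(T, a) = -2*¼ = -½)
x = -1318686 (x = -6 + (-282 - 1203)*(445 + 443) = -6 - 1485*888 = -6 - 1318680 = -1318686)
W(M(1, 5))*x = -5*(-1318686) = 6593430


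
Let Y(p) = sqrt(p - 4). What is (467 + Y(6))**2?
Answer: (467 + sqrt(2))**2 ≈ 2.1941e+5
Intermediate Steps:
Y(p) = sqrt(-4 + p)
(467 + Y(6))**2 = (467 + sqrt(-4 + 6))**2 = (467 + sqrt(2))**2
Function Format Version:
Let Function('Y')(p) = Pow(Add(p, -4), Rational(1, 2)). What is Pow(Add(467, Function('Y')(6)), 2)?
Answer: Pow(Add(467, Pow(2, Rational(1, 2))), 2) ≈ 2.1941e+5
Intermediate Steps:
Function('Y')(p) = Pow(Add(-4, p), Rational(1, 2))
Pow(Add(467, Function('Y')(6)), 2) = Pow(Add(467, Pow(Add(-4, 6), Rational(1, 2))), 2) = Pow(Add(467, Pow(2, Rational(1, 2))), 2)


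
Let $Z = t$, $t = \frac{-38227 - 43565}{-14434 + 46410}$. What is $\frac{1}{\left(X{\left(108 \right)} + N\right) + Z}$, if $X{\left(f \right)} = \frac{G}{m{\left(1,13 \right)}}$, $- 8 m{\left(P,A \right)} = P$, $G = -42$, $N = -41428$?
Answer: $- \frac{3997}{164254948} \approx -2.4334 \cdot 10^{-5}$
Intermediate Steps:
$m{\left(P,A \right)} = - \frac{P}{8}$
$t = - \frac{10224}{3997}$ ($t = - \frac{81792}{31976} = \left(-81792\right) \frac{1}{31976} = - \frac{10224}{3997} \approx -2.5579$)
$X{\left(f \right)} = 336$ ($X{\left(f \right)} = - \frac{42}{\left(- \frac{1}{8}\right) 1} = - \frac{42}{- \frac{1}{8}} = \left(-42\right) \left(-8\right) = 336$)
$Z = - \frac{10224}{3997} \approx -2.5579$
$\frac{1}{\left(X{\left(108 \right)} + N\right) + Z} = \frac{1}{\left(336 - 41428\right) - \frac{10224}{3997}} = \frac{1}{-41092 - \frac{10224}{3997}} = \frac{1}{- \frac{164254948}{3997}} = - \frac{3997}{164254948}$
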